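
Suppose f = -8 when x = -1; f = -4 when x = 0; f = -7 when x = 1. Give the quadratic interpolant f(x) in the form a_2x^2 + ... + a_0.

Build the Lagrange basis polynomials:
L_0(x) = x(x - 1) / [2] = (1/2)x^2 - (1/2)x
L_1(x) = (x + 1)(x - 1) / [-1] = -x^2 + 1
L_2(x) = (x + 1)x / [2] = (1/2)x^2 + (1/2)x
f(x) = (-8)·L_0 + (-4)·L_1 + (-7)·L_2
  (-8)·L_0(x) = -4x^2 + 4x
  (-4)·L_1(x) = 4x^2 - 4
  (-7)·L_2(x) = -(7/2)x^2 - (7/2)x
Adding term by term: -(7/2)x^2 + (1/2)x - 4

f(x) = -(7/2)x^2 + (1/2)x - 4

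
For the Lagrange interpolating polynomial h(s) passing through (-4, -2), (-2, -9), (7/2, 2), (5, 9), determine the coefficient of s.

2663/1890

Build the Lagrange basis polynomials:
L_0(s) = (s + 2)(s - 7/2)(s - 5) / [-135] = -(1/135)s^3 + (13/270)s^2 - (1/270)s - 7/27
L_1(s) = (s + 4)(s - 7/2)(s - 5) / [77] = (1/77)s^3 - (9/154)s^2 - (3/14)s + 10/11
L_2(s) = (s + 4)(s + 2)(s - 5) / [-495/8] = -(8/495)s^3 - (8/495)s^2 + (16/45)s + 64/99
L_3(s) = (s + 4)(s + 2)(s - 7/2) / [189/2] = (2/189)s^3 + (5/189)s^2 - (26/189)s - 8/27
h(s) = (-2)·L_0 + (-9)·L_1 + 2·L_2 + 9·L_3
Only the coefficient of s is needed; take it from each L_i and combine:
(-2)·(-1/270) + (-9)·(-3/14) + 2·(16/45) + 9·(-26/189) = 2663/1890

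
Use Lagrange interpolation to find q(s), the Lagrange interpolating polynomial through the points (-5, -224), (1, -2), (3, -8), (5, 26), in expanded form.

L_0(s) = (s - 1)(s - 3)(s - 5) / [-480] = -(1/480)s^3 + (3/160)s^2 - (23/480)s + 1/32
L_1(s) = (s + 5)(s - 3)(s - 5) / [48] = (1/48)s^3 - (1/16)s^2 - (25/48)s + 25/16
L_2(s) = (s + 5)(s - 1)(s - 5) / [-32] = -(1/32)s^3 + (1/32)s^2 + (25/32)s - 25/32
L_3(s) = (s + 5)(s - 1)(s - 3) / [80] = (1/80)s^3 + (1/80)s^2 - (17/80)s + 3/16
q(s) = (-224)·L_0 + (-2)·L_1 + (-8)·L_2 + 26·L_3
  (-224)·L_0(s) = (7/15)s^3 - (21/5)s^2 + (161/15)s - 7
  (-2)·L_1(s) = -(1/24)s^3 + (1/8)s^2 + (25/24)s - 25/8
  (-8)·L_2(s) = (1/4)s^3 - (1/4)s^2 - (25/4)s + 25/4
  26·L_3(s) = (13/40)s^3 + (13/40)s^2 - (221/40)s + 39/8
Adding term by term: s^3 - 4s^2 + 1

q(s) = s^3 - 4s^2 + 1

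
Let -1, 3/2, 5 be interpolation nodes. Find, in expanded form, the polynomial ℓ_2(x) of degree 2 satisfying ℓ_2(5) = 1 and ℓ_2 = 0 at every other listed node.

ℓ_2(x) = (1/21)x^2 - (1/42)x - 1/14

ℓ_2(x) = (x + 1)(x - 3/2) / [(6)·(7/2)]
       = (x^2 - (1/2)x - 3/2) / (21)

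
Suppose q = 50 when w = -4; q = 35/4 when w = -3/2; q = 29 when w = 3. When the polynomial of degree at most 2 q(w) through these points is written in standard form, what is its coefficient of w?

Build the Lagrange basis polynomials:
L_0(w) = (w + 3/2)(w - 3) / [35/2] = (2/35)w^2 - (3/35)w - 9/35
L_1(w) = (w + 4)(w - 3) / [-45/4] = -(4/45)w^2 - (4/45)w + 16/15
L_2(w) = (w + 4)(w + 3/2) / [63/2] = (2/63)w^2 + (11/63)w + 4/21
q(w) = 50·L_0 + (35/4)·L_1 + 29·L_2
Only the coefficient of w is needed; take it from each L_i and combine:
50·(-3/35) + (35/4)·(-4/45) + 29·(11/63) = 0

0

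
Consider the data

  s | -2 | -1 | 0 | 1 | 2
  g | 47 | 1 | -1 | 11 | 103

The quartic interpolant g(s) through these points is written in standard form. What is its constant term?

-1

L_0(s) = (s + 1)s(s - 1)(s - 2) / [24] = (1/24)s^4 - (1/12)s^3 - (1/24)s^2 + (1/12)s
L_1(s) = (s + 2)s(s - 1)(s - 2) / [-6] = -(1/6)s^4 + (1/6)s^3 + (2/3)s^2 - (2/3)s
L_2(s) = (s + 2)(s + 1)(s - 1)(s - 2) / [4] = (1/4)s^4 - (5/4)s^2 + 1
L_3(s) = (s + 2)(s + 1)s(s - 2) / [-6] = -(1/6)s^4 - (1/6)s^3 + (2/3)s^2 + (2/3)s
L_4(s) = (s + 2)(s + 1)s(s - 1) / [24] = (1/24)s^4 + (1/12)s^3 - (1/24)s^2 - (1/12)s
g(s) = 47·L_0 + 1·L_1 + (-1)·L_2 + 11·L_3 + 103·L_4
Only the constant term is needed; take it from each L_i and combine:
47·(0) + 1·(0) + (-1)·(1) + 11·(0) + 103·(0) = -1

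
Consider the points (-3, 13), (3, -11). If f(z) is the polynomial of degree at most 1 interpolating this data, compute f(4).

-15

Evaluate each Lagrange basis at z = 4:
L_0(4) = (1)/[(-6)] = -1/6
L_1(4) = (7)/[(6)] = 7/6
Sum: 13·(-1/6) + (-11)·(7/6) = -15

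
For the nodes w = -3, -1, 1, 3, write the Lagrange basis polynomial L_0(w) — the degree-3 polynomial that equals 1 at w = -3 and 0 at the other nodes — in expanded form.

L_0(w) = -(1/48)w^3 + (1/16)w^2 + (1/48)w - 1/16

L_0(w) = (w + 1)(w - 1)(w - 3) / [(-2)·(-4)·(-6)]
       = (w^3 - 3w^2 - w + 3) / (-48)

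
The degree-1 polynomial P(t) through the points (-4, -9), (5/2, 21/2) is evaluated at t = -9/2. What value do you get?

-21/2

Evaluate each Lagrange basis at t = -9/2:
L_0(-9/2) = (-7)/[(-13/2)] = 14/13
L_1(-9/2) = (-1/2)/[(13/2)] = -1/13
Sum: (-9)·(14/13) + 21/2·(-1/13) = -21/2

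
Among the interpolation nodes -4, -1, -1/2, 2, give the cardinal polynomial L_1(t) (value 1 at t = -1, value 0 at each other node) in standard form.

L_1(t) = (2/9)t^3 + (5/9)t^2 - (14/9)t - 8/9

L_1(t) = (t + 4)(t + 1/2)(t - 2) / [(3)·(-1/2)·(-3)]
       = (t^3 + (5/2)t^2 - 7t - 4) / (9/2)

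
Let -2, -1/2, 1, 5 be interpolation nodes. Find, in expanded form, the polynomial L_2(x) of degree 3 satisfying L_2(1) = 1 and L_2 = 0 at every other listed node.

L_2(x) = -(1/18)x^3 + (5/36)x^2 + (23/36)x + 5/18

L_2(x) = (x + 2)(x + 1/2)(x - 5) / [(3)·(3/2)·(-4)]
       = (x^3 - (5/2)x^2 - (23/2)x - 5) / (-18)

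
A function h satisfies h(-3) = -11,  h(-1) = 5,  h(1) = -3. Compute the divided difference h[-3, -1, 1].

h[-3,-1] = (5 - (-11)) / (-1 - (-3)) = 8
h[-1,1] = (-3 - 5) / (1 - (-1)) = -4
h[-3,-1,1] = (-4 - 8) / (1 - (-3)) = -3

-3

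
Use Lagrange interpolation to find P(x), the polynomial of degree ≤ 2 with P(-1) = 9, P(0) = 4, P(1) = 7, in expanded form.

P(x) = 4x^2 - x + 4

Build the Lagrange basis polynomials:
L_0(x) = x(x - 1) / [2] = (1/2)x^2 - (1/2)x
L_1(x) = (x + 1)(x - 1) / [-1] = -x^2 + 1
L_2(x) = (x + 1)x / [2] = (1/2)x^2 + (1/2)x
P(x) = 9·L_0 + 4·L_1 + 7·L_2
  9·L_0(x) = (9/2)x^2 - (9/2)x
  4·L_1(x) = -4x^2 + 4
  7·L_2(x) = (7/2)x^2 + (7/2)x
Adding term by term: 4x^2 - x + 4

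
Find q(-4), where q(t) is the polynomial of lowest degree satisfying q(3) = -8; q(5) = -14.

13

L_0(-4) = (-9)/[(-2)] = 9/2
L_1(-4) = (-7)/[(2)] = -7/2
Sum: (-8)·(9/2) + (-14)·(-7/2) = 13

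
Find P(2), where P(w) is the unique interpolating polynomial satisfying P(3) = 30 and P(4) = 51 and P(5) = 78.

15

L_0(2) = (-2)·(-3)/[(-1)·(-2)] = 3
L_1(2) = (-1)·(-3)/[(1)·(-1)] = -3
L_2(2) = (-1)·(-2)/[(2)·(1)] = 1
Sum: 30·(3) + 51·(-3) + 78·(1) = 15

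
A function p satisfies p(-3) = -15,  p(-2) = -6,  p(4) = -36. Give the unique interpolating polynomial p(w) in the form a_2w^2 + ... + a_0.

Build the Lagrange basis polynomials:
L_0(w) = (w + 2)(w - 4) / [7] = (1/7)w^2 - (2/7)w - 8/7
L_1(w) = (w + 3)(w - 4) / [-6] = -(1/6)w^2 + (1/6)w + 2
L_2(w) = (w + 3)(w + 2) / [42] = (1/42)w^2 + (5/42)w + 1/7
p(w) = (-15)·L_0 + (-6)·L_1 + (-36)·L_2
  (-15)·L_0(w) = -(15/7)w^2 + (30/7)w + 120/7
  (-6)·L_1(w) = w^2 - w - 12
  (-36)·L_2(w) = -(6/7)w^2 - (30/7)w - 36/7
Adding term by term: -2w^2 - w

p(w) = -2w^2 - w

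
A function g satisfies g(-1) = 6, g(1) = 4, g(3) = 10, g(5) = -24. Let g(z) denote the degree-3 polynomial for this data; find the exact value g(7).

L_0(7) = (6)·(4)·(2)/[(-2)·(-4)·(-6)] = -1
L_1(7) = (8)·(4)·(2)/[(2)·(-2)·(-4)] = 4
L_2(7) = (8)·(6)·(2)/[(4)·(2)·(-2)] = -6
L_3(7) = (8)·(6)·(4)/[(6)·(4)·(2)] = 4
Sum: 6·(-1) + 4·(4) + 10·(-6) + (-24)·(4) = -146

-146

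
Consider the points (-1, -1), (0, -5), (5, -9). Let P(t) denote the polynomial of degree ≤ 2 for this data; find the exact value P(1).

Using Newton's divided-difference form:
P[-1,0] = (-5 - (-1)) / (0 - (-1)) = -4
P[0,5] = (-9 - (-5)) / (5 - 0) = -4/5
P[-1,0,5] = (-4/5 - (-4)) / (5 - (-1)) = 8/15
P(1) = -1 + (-4)·(2) + (8/15)·(2)·(1) = -119/15

-119/15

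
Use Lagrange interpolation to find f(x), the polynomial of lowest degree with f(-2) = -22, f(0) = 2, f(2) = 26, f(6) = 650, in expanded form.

f(x) = 3x^3 + 2

L_0(x) = x(x - 2)(x - 6) / [-64] = -(1/64)x^3 + (1/8)x^2 - (3/16)x
L_1(x) = (x + 2)(x - 2)(x - 6) / [24] = (1/24)x^3 - (1/4)x^2 - (1/6)x + 1
L_2(x) = (x + 2)x(x - 6) / [-32] = -(1/32)x^3 + (1/8)x^2 + (3/8)x
L_3(x) = (x + 2)x(x - 2) / [192] = (1/192)x^3 - (1/48)x
f(x) = (-22)·L_0 + 2·L_1 + 26·L_2 + 650·L_3
  (-22)·L_0(x) = (11/32)x^3 - (11/4)x^2 + (33/8)x
  2·L_1(x) = (1/12)x^3 - (1/2)x^2 - (1/3)x + 2
  26·L_2(x) = -(13/16)x^3 + (13/4)x^2 + (39/4)x
  650·L_3(x) = (325/96)x^3 - (325/24)x
Adding term by term: 3x^3 + 2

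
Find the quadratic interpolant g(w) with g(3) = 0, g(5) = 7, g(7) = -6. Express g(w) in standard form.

L_0(w) = (w - 5)(w - 7) / [8] = (1/8)w^2 - (3/2)w + 35/8
L_1(w) = (w - 3)(w - 7) / [-4] = -(1/4)w^2 + (5/2)w - 21/4
L_2(w) = (w - 3)(w - 5) / [8] = (1/8)w^2 - w + 15/8
g(w) = 0·L_0 + 7·L_1 + (-6)·L_2
  0·L_0(w) = 0
  7·L_1(w) = -(7/4)w^2 + (35/2)w - 147/4
  (-6)·L_2(w) = -(3/4)w^2 + 6w - 45/4
Adding term by term: -(5/2)w^2 + (47/2)w - 48

g(w) = -(5/2)w^2 + (47/2)w - 48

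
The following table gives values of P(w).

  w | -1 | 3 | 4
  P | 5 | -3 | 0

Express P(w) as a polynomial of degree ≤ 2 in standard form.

P(w) = w^2 - 4w

Build the Lagrange basis polynomials:
L_0(w) = (w - 3)(w - 4) / [20] = (1/20)w^2 - (7/20)w + 3/5
L_1(w) = (w + 1)(w - 4) / [-4] = -(1/4)w^2 + (3/4)w + 1
L_2(w) = (w + 1)(w - 3) / [5] = (1/5)w^2 - (2/5)w - 3/5
P(w) = 5·L_0 + (-3)·L_1 + 0·L_2
  5·L_0(w) = (1/4)w^2 - (7/4)w + 3
  (-3)·L_1(w) = (3/4)w^2 - (9/4)w - 3
  0·L_2(w) = 0
Adding term by term: w^2 - 4w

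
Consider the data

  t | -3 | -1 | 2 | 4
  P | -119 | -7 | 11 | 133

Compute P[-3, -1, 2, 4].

3

P[-3,-1] = (-7 - (-119)) / (-1 - (-3)) = 56
P[-1,2] = (11 - (-7)) / (2 - (-1)) = 6
P[2,4] = (133 - 11) / (4 - 2) = 61
P[-3,-1,2] = (6 - 56) / (2 - (-3)) = -10
P[-1,2,4] = (61 - 6) / (4 - (-1)) = 11
P[-3,-1,2,4] = (11 - (-10)) / (4 - (-3)) = 3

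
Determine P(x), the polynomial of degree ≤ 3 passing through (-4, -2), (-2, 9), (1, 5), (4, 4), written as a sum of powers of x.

P(x) = (23/120)x^3 - (49/120)x^2 - (139/60)x + 113/15

L_0(x) = (x + 2)(x - 1)(x - 4) / [-80] = -(1/80)x^3 + (3/80)x^2 + (3/40)x - 1/10
L_1(x) = (x + 4)(x - 1)(x - 4) / [36] = (1/36)x^3 - (1/36)x^2 - (4/9)x + 4/9
L_2(x) = (x + 4)(x + 2)(x - 4) / [-45] = -(1/45)x^3 - (2/45)x^2 + (16/45)x + 32/45
L_3(x) = (x + 4)(x + 2)(x - 1) / [144] = (1/144)x^3 + (5/144)x^2 + (1/72)x - 1/18
P(x) = (-2)·L_0 + 9·L_1 + 5·L_2 + 4·L_3
  (-2)·L_0(x) = (1/40)x^3 - (3/40)x^2 - (3/20)x + 1/5
  9·L_1(x) = (1/4)x^3 - (1/4)x^2 - 4x + 4
  5·L_2(x) = -(1/9)x^3 - (2/9)x^2 + (16/9)x + 32/9
  4·L_3(x) = (1/36)x^3 + (5/36)x^2 + (1/18)x - 2/9
Adding term by term: (23/120)x^3 - (49/120)x^2 - (139/60)x + 113/15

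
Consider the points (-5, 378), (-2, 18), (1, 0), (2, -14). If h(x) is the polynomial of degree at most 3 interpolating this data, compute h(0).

Evaluate each Lagrange basis at x = 0:
L_0(0) = (2)·(-1)·(-2)/[(-3)·(-6)·(-7)] = -2/63
L_1(0) = (5)·(-1)·(-2)/[(3)·(-3)·(-4)] = 5/18
L_2(0) = (5)·(2)·(-2)/[(6)·(3)·(-1)] = 10/9
L_3(0) = (5)·(2)·(-1)/[(7)·(4)·(1)] = -5/14
Sum: 378·(-2/63) + 18·(5/18) + 0 + (-14)·(-5/14) = -2

-2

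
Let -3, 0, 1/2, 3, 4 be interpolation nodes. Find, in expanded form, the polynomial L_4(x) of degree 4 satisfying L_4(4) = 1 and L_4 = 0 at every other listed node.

L_4(x) = (x + 3)x(x - 1/2)(x - 3) / [(7)·(4)·(7/2)·(1)]
       = (x^4 - (1/2)x^3 - 9x^2 + (9/2)x) / (98)

L_4(x) = (1/98)x^4 - (1/196)x^3 - (9/98)x^2 + (9/196)x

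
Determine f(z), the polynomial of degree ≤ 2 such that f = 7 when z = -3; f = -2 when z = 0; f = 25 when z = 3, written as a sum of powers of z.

f(z) = 2z^2 + 3z - 2

Newton's divided differences:
f[-3,0] = (-2 - 7) / (0 - (-3)) = -3
f[0,3] = (25 - (-2)) / (3 - 0) = 9
f[-3,0,3] = (9 - (-3)) / (3 - (-3)) = 2
f(z) = 7 + (-3)·(z + 3) + 2·(z + 3)z
Expanding: f(z) = 2z^2 + 3z - 2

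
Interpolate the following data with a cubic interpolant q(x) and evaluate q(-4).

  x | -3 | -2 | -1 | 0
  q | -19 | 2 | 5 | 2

Using Newton's divided-difference form:
q[-3,-2] = (2 - (-19)) / (-2 - (-3)) = 21
q[-2,-1] = (5 - 2) / (-1 - (-2)) = 3
q[-1,0] = (2 - 5) / (0 - (-1)) = -3
q[-3,-2,-1] = (3 - 21) / (-1 - (-3)) = -9
q[-2,-1,0] = (-3 - 3) / (0 - (-2)) = -3
q[-3,-2,-1,0] = (-3 - (-9)) / (0 - (-3)) = 2
q(-4) = -19 + 21·(-1) + (-9)·(-1)·(-2) + 2·(-1)·(-2)·(-3) = -70

-70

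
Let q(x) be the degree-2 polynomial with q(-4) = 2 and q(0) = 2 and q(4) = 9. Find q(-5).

99/32

Using Newton's divided-difference form:
q[-4,0] = (2 - 2) / (0 - (-4)) = 0
q[0,4] = (9 - 2) / (4 - 0) = 7/4
q[-4,0,4] = (7/4 - 0) / (4 - (-4)) = 7/32
q(-5) = 2 + 0·(-1) + (7/32)·(-1)·(-5) = 99/32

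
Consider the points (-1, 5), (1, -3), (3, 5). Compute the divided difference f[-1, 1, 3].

2

f[-1,1] = (-3 - 5) / (1 - (-1)) = -4
f[1,3] = (5 - (-3)) / (3 - 1) = 4
f[-1,1,3] = (4 - (-4)) / (3 - (-1)) = 2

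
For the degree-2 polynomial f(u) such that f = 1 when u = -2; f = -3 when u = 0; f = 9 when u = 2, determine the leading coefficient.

2

L_0(u) = u(u - 2) / [8] = (1/8)u^2 - (1/4)u
L_1(u) = (u + 2)(u - 2) / [-4] = -(1/4)u^2 + 1
L_2(u) = (u + 2)u / [8] = (1/8)u^2 + (1/4)u
f(u) = 1·L_0 + (-3)·L_1 + 9·L_2
Only the coefficient of u^2 is needed; take it from each L_i and combine:
1·(1/8) + (-3)·(-1/4) + 9·(1/8) = 2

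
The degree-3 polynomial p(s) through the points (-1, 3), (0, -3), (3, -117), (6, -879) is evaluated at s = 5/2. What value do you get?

Evaluate each Lagrange basis at s = 5/2:
L_0(5/2) = (5/2)·(-1/2)·(-7/2)/[(-1)·(-4)·(-7)] = -5/32
L_1(5/2) = (7/2)·(-1/2)·(-7/2)/[(1)·(-3)·(-6)] = 49/144
L_2(5/2) = (7/2)·(5/2)·(-7/2)/[(4)·(3)·(-3)] = 245/288
L_3(5/2) = (7/2)·(5/2)·(-1/2)/[(7)·(6)·(3)] = -5/144
Sum: 3·(-5/32) + (-3)·(49/144) + (-117)·(245/288) + (-879)·(-5/144) = -141/2

-141/2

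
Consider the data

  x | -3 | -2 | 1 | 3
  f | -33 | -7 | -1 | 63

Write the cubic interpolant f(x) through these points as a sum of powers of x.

f(x) = 2x^3 + 2x^2 - 2x - 3

L_0(x) = (x + 2)(x - 1)(x - 3) / [-24] = -(1/24)x^3 + (1/12)x^2 + (5/24)x - 1/4
L_1(x) = (x + 3)(x - 1)(x - 3) / [15] = (1/15)x^3 - (1/15)x^2 - (3/5)x + 3/5
L_2(x) = (x + 3)(x + 2)(x - 3) / [-24] = -(1/24)x^3 - (1/12)x^2 + (3/8)x + 3/4
L_3(x) = (x + 3)(x + 2)(x - 1) / [60] = (1/60)x^3 + (1/15)x^2 + (1/60)x - 1/10
f(x) = (-33)·L_0 + (-7)·L_1 + (-1)·L_2 + 63·L_3
  (-33)·L_0(x) = (11/8)x^3 - (11/4)x^2 - (55/8)x + 33/4
  (-7)·L_1(x) = -(7/15)x^3 + (7/15)x^2 + (21/5)x - 21/5
  (-1)·L_2(x) = (1/24)x^3 + (1/12)x^2 - (3/8)x - 3/4
  63·L_3(x) = (21/20)x^3 + (21/5)x^2 + (21/20)x - 63/10
Adding term by term: 2x^3 + 2x^2 - 2x - 3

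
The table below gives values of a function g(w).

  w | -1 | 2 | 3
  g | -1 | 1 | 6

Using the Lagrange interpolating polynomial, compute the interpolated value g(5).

45/2

Evaluate each Lagrange basis at w = 5:
L_0(5) = (3)·(2)/[(-3)·(-4)] = 1/2
L_1(5) = (6)·(2)/[(3)·(-1)] = -4
L_2(5) = (6)·(3)/[(4)·(1)] = 9/2
Sum: (-1)·(1/2) + 1·(-4) + 6·(9/2) = 45/2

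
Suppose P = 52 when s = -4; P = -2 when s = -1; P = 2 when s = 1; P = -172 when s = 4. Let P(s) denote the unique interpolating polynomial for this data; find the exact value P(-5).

Evaluate each Lagrange basis at s = -5:
L_0(-5) = (-4)·(-6)·(-9)/[(-3)·(-5)·(-8)] = 9/5
L_1(-5) = (-1)·(-6)·(-9)/[(3)·(-2)·(-5)] = -9/5
L_2(-5) = (-1)·(-4)·(-9)/[(5)·(2)·(-3)] = 6/5
L_3(-5) = (-1)·(-4)·(-6)/[(8)·(5)·(3)] = -1/5
Sum: 52·(9/5) + (-2)·(-9/5) + 2·(6/5) + (-172)·(-1/5) = 134

134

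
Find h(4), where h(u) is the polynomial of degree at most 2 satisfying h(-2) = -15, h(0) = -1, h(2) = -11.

-45

L_0(4) = (4)·(2)/[(-2)·(-4)] = 1
L_1(4) = (6)·(2)/[(2)·(-2)] = -3
L_2(4) = (6)·(4)/[(4)·(2)] = 3
Sum: (-15)·(1) + (-1)·(-3) + (-11)·(3) = -45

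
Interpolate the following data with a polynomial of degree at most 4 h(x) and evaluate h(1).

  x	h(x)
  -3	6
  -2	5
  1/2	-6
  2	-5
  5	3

Evaluate each Lagrange basis at x = 1:
L_0(1) = (3)·(1/2)·(-1)·(-4)/[(-1)·(-7/2)·(-5)·(-8)] = 3/70
L_1(1) = (4)·(1/2)·(-1)·(-4)/[(1)·(-5/2)·(-4)·(-7)] = -4/35
L_2(1) = (4)·(3)·(-1)·(-4)/[(7/2)·(5/2)·(-3/2)·(-9/2)] = 256/315
L_3(1) = (4)·(3)·(1/2)·(-4)/[(5)·(4)·(3/2)·(-3)] = 4/15
L_4(1) = (4)·(3)·(1/2)·(-1)/[(8)·(7)·(9/2)·(3)] = -1/126
Sum: 6·(3/70) + 5·(-4/35) + (-6)·(256/315) + (-5)·(4/15) + 3·(-1/126) = -275/42

-275/42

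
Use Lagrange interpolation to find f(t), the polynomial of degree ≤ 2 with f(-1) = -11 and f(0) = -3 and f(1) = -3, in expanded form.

L_0(t) = t(t - 1) / [2] = (1/2)t^2 - (1/2)t
L_1(t) = (t + 1)(t - 1) / [-1] = -t^2 + 1
L_2(t) = (t + 1)t / [2] = (1/2)t^2 + (1/2)t
f(t) = (-11)·L_0 + (-3)·L_1 + (-3)·L_2
  (-11)·L_0(t) = -(11/2)t^2 + (11/2)t
  (-3)·L_1(t) = 3t^2 - 3
  (-3)·L_2(t) = -(3/2)t^2 - (3/2)t
Adding term by term: -4t^2 + 4t - 3

f(t) = -4t^2 + 4t - 3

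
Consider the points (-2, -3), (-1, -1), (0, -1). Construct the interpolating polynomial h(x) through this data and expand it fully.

Newton's divided differences:
h[-2,-1] = (-1 - (-3)) / (-1 - (-2)) = 2
h[-1,0] = (-1 - (-1)) / (0 - (-1)) = 0
h[-2,-1,0] = (0 - 2) / (0 - (-2)) = -1
h(x) = -3 + 2·(x + 2) + (-1)·(x + 2)(x + 1)
Expanding: h(x) = -x^2 - x - 1

h(x) = -x^2 - x - 1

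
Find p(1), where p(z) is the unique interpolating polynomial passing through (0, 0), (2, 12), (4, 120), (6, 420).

Using Newton's divided-difference form:
p[0,2] = (12 - 0) / (2 - 0) = 6
p[2,4] = (120 - 12) / (4 - 2) = 54
p[4,6] = (420 - 120) / (6 - 4) = 150
p[0,2,4] = (54 - 6) / (4 - 0) = 12
p[2,4,6] = (150 - 54) / (6 - 2) = 24
p[0,2,4,6] = (24 - 12) / (6 - 0) = 2
p(1) = 0 + 6·(1) + 12·(1)·(-1) + 2·(1)·(-1)·(-3) = 0

0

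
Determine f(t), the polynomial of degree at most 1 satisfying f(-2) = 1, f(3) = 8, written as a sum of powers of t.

f(t) = (7/5)t + 19/5

L_0(t) = (t - 3) / [-5] = -(1/5)t + 3/5
L_1(t) = (t + 2) / [5] = (1/5)t + 2/5
f(t) = 1·L_0 + 8·L_1
  1·L_0(t) = -(1/5)t + 3/5
  8·L_1(t) = (8/5)t + 16/5
Adding term by term: (7/5)t + 19/5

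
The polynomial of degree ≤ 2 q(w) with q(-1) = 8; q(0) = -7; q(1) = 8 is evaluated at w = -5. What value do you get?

368

Using Newton's divided-difference form:
q[-1,0] = (-7 - 8) / (0 - (-1)) = -15
q[0,1] = (8 - (-7)) / (1 - 0) = 15
q[-1,0,1] = (15 - (-15)) / (1 - (-1)) = 15
q(-5) = 8 + (-15)·(-4) + 15·(-4)·(-5) = 368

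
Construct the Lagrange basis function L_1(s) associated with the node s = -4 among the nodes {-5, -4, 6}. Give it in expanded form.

L_1(s) = (s + 5)(s - 6) / [(1)·(-10)]
       = (s^2 - s - 30) / (-10)

L_1(s) = -(1/10)s^2 + (1/10)s + 3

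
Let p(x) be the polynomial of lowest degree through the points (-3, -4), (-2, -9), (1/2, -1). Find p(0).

-173/35

L_0(0) = (2)·(-1/2)/[(-1)·(-7/2)] = -2/7
L_1(0) = (3)·(-1/2)/[(1)·(-5/2)] = 3/5
L_2(0) = (3)·(2)/[(7/2)·(5/2)] = 24/35
Sum: (-4)·(-2/7) + (-9)·(3/5) + (-1)·(24/35) = -173/35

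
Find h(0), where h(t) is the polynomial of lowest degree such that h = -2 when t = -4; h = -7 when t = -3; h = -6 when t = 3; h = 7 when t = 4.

Using Newton's divided-difference form:
h[-4,-3] = (-7 - (-2)) / (-3 - (-4)) = -5
h[-3,3] = (-6 - (-7)) / (3 - (-3)) = 1/6
h[3,4] = (7 - (-6)) / (4 - 3) = 13
h[-4,-3,3] = (1/6 - (-5)) / (3 - (-4)) = 31/42
h[-3,3,4] = (13 - 1/6) / (4 - (-3)) = 11/6
h[-4,-3,3,4] = (11/6 - 31/42) / (4 - (-4)) = 23/168
h(0) = -2 + (-5)·(4) + (31/42)·(4)·(3) + (23/168)·(4)·(3)·(-3) = -253/14

-253/14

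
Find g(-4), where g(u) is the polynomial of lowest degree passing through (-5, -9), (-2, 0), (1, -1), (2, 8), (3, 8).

151/12

Using Newton's divided-difference form:
g[-5,-2] = (0 - (-9)) / (-2 - (-5)) = 3
g[-2,1] = (-1 - 0) / (1 - (-2)) = -1/3
g[1,2] = (8 - (-1)) / (2 - 1) = 9
g[2,3] = (8 - 8) / (3 - 2) = 0
g[-5,-2,1] = (-1/3 - 3) / (1 - (-5)) = -5/9
g[-2,1,2] = (9 - (-1/3)) / (2 - (-2)) = 7/3
g[1,2,3] = (0 - 9) / (3 - 1) = -9/2
g[-5,-2,1,2] = (7/3 - (-5/9)) / (2 - (-5)) = 26/63
g[-2,1,2,3] = (-9/2 - 7/3) / (3 - (-2)) = -41/30
g[-5,-2,1,2,3] = (-41/30 - 26/63) / (3 - (-5)) = -1121/5040
g(-4) = -9 + 3·(1) + (-5/9)·(1)·(-2) + (26/63)·(1)·(-2)·(-5) + (-1121/5040)·(1)·(-2)·(-5)·(-6) = 151/12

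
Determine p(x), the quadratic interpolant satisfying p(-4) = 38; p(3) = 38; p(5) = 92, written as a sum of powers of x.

Build the Lagrange basis polynomials:
L_0(x) = (x - 3)(x - 5) / [63] = (1/63)x^2 - (8/63)x + 5/21
L_1(x) = (x + 4)(x - 5) / [-14] = -(1/14)x^2 + (1/14)x + 10/7
L_2(x) = (x + 4)(x - 3) / [18] = (1/18)x^2 + (1/18)x - 2/3
p(x) = 38·L_0 + 38·L_1 + 92·L_2
  38·L_0(x) = (38/63)x^2 - (304/63)x + 190/21
  38·L_1(x) = -(19/7)x^2 + (19/7)x + 380/7
  92·L_2(x) = (46/9)x^2 + (46/9)x - 184/3
Adding term by term: 3x^2 + 3x + 2

p(x) = 3x^2 + 3x + 2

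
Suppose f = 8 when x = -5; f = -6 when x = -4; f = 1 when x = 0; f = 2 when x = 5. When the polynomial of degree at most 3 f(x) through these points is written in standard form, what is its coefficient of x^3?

Build the Lagrange basis polynomials:
L_0(x) = (x + 4)x(x - 5) / [-50] = -(1/50)x^3 + (1/50)x^2 + (2/5)x
L_1(x) = (x + 5)x(x - 5) / [36] = (1/36)x^3 - (25/36)x
L_2(x) = (x + 5)(x + 4)(x - 5) / [-100] = -(1/100)x^3 - (1/25)x^2 + (1/4)x + 1
L_3(x) = (x + 5)(x + 4)x / [450] = (1/450)x^3 + (1/50)x^2 + (2/45)x
f(x) = 8·L_0 + (-6)·L_1 + 1·L_2 + 2·L_3
Only the coefficient of x^3 is needed; take it from each L_i and combine:
8·(-1/50) + (-6)·(1/36) + 1·(-1/100) + 2·(1/450) = -299/900

-299/900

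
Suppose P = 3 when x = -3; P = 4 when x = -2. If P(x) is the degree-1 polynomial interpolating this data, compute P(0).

Evaluate each Lagrange basis at x = 0:
L_0(0) = (2)/[(-1)] = -2
L_1(0) = (3)/[(1)] = 3
Sum: 3·(-2) + 4·(3) = 6

6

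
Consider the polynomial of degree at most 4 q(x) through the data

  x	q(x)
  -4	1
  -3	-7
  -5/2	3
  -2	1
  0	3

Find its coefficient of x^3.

L_0(x) = (x + 3)(x + 5/2)(x + 2)x / [12] = (1/12)x^4 + (5/8)x^3 + (37/24)x^2 + (5/4)x
L_1(x) = (x + 4)(x + 5/2)(x + 2)x / [-3/2] = -(2/3)x^4 - (17/3)x^3 - (46/3)x^2 - (40/3)x
L_2(x) = (x + 4)(x + 3)(x + 2)x / [15/16] = (16/15)x^4 + (48/5)x^3 + (416/15)x^2 + (128/5)x
L_3(x) = (x + 4)(x + 3)(x + 5/2)x / [-2] = -(1/2)x^4 - (19/4)x^3 - (59/4)x^2 - 15x
L_4(x) = (x + 4)(x + 3)(x + 5/2)(x + 2) / [60] = (1/60)x^4 + (23/120)x^3 + (97/120)x^2 + (89/60)x + 1
q(x) = 1·L_0 + (-7)·L_1 + 3·L_2 + 1·L_3 + 3·L_4
Only the coefficient of x^3 is needed; take it from each L_i and combine:
1·(5/8) + (-7)·(-17/3) + 3·(48/5) + 1·(-19/4) + 3·(23/120) = 779/12

779/12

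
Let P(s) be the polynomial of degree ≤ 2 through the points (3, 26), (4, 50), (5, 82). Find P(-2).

26

Using Newton's divided-difference form:
P[3,4] = (50 - 26) / (4 - 3) = 24
P[4,5] = (82 - 50) / (5 - 4) = 32
P[3,4,5] = (32 - 24) / (5 - 3) = 4
P(-2) = 26 + 24·(-5) + 4·(-5)·(-6) = 26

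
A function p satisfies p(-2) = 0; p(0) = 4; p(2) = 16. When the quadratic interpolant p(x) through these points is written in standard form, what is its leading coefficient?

L_0(x) = x(x - 2) / [8] = (1/8)x^2 - (1/4)x
L_1(x) = (x + 2)(x - 2) / [-4] = -(1/4)x^2 + 1
L_2(x) = (x + 2)x / [8] = (1/8)x^2 + (1/4)x
p(x) = 0·L_0 + 4·L_1 + 16·L_2
Only the coefficient of x^2 is needed; take it from each L_i and combine:
0·(1/8) + 4·(-1/4) + 16·(1/8) = 1

1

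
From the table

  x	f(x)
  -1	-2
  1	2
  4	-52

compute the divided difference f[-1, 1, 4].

-4

f[-1,1] = (2 - (-2)) / (1 - (-1)) = 2
f[1,4] = (-52 - 2) / (4 - 1) = -18
f[-1,1,4] = (-18 - 2) / (4 - (-1)) = -4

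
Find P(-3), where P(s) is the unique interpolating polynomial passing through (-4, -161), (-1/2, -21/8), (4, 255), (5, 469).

-67

Using Newton's divided-difference form:
P[-4,-1/2] = (-21/8 - (-161)) / (-1/2 - (-4)) = 181/4
P[-1/2,4] = (255 - (-21/8)) / (4 - (-1/2)) = 229/4
P[4,5] = (469 - 255) / (5 - 4) = 214
P[-4,-1/2,4] = (229/4 - 181/4) / (4 - (-4)) = 3/2
P[-1/2,4,5] = (214 - 229/4) / (5 - (-1/2)) = 57/2
P[-4,-1/2,4,5] = (57/2 - 3/2) / (5 - (-4)) = 3
P(-3) = -161 + (181/4)·(1) + (3/2)·(1)·(-5/2) + 3·(1)·(-5/2)·(-7) = -67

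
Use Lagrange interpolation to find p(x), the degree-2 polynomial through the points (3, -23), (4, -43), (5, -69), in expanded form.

p(x) = -3x^2 + x + 1

Build the Lagrange basis polynomials:
L_0(x) = (x - 4)(x - 5) / [2] = (1/2)x^2 - (9/2)x + 10
L_1(x) = (x - 3)(x - 5) / [-1] = -x^2 + 8x - 15
L_2(x) = (x - 3)(x - 4) / [2] = (1/2)x^2 - (7/2)x + 6
p(x) = (-23)·L_0 + (-43)·L_1 + (-69)·L_2
  (-23)·L_0(x) = -(23/2)x^2 + (207/2)x - 230
  (-43)·L_1(x) = 43x^2 - 344x + 645
  (-69)·L_2(x) = -(69/2)x^2 + (483/2)x - 414
Adding term by term: -3x^2 + x + 1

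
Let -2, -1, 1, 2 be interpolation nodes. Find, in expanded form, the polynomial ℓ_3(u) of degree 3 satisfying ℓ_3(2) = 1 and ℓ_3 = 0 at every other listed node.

ℓ_3(u) = (1/12)u^3 + (1/6)u^2 - (1/12)u - 1/6

ℓ_3(u) = (u + 2)(u + 1)(u - 1) / [(4)·(3)·(1)]
       = (u^3 + 2u^2 - u - 2) / (12)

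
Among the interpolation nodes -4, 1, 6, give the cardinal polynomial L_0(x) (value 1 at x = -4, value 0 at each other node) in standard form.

L_0(x) = (1/50)x^2 - (7/50)x + 3/25

L_0(x) = (x - 1)(x - 6) / [(-5)·(-10)]
       = (x^2 - 7x + 6) / (50)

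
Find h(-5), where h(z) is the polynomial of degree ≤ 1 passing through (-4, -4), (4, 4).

-5

Evaluate each Lagrange basis at z = -5:
L_0(-5) = (-9)/[(-8)] = 9/8
L_1(-5) = (-1)/[(8)] = -1/8
Sum: (-4)·(9/8) + 4·(-1/8) = -5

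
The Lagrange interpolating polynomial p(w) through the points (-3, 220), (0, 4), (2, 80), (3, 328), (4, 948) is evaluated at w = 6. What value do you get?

Evaluate each Lagrange basis at w = 6:
L_0(6) = (6)·(4)·(3)·(2)/[(-3)·(-5)·(-6)·(-7)] = 8/35
L_1(6) = (9)·(4)·(3)·(2)/[(3)·(-2)·(-3)·(-4)] = -3
L_2(6) = (9)·(6)·(3)·(2)/[(5)·(2)·(-1)·(-2)] = 81/5
L_3(6) = (9)·(6)·(4)·(2)/[(6)·(3)·(1)·(-1)] = -24
L_4(6) = (9)·(6)·(4)·(3)/[(7)·(4)·(2)·(1)] = 81/7
Sum: 220·(8/35) + 4·(-3) + 80·(81/5) + 328·(-24) + 948·(81/7) = 4432

4432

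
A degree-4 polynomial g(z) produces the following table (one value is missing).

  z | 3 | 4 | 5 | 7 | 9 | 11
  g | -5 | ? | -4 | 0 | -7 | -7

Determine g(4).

The 5 known values determine g uniquely (degree ≤ 4).
Evaluate each Lagrange basis at z = 4:
L_0(4) = (-1)·(-3)·(-5)·(-7)/[(-2)·(-4)·(-6)·(-8)] = 35/128
L_1(4) = (1)·(-3)·(-5)·(-7)/[(2)·(-2)·(-4)·(-6)] = 35/32
L_2(4) = (1)·(-1)·(-5)·(-7)/[(4)·(2)·(-2)·(-4)] = -35/64
L_3(4) = (1)·(-1)·(-3)·(-7)/[(6)·(4)·(2)·(-2)] = 7/32
L_4(4) = (1)·(-1)·(-3)·(-5)/[(8)·(6)·(4)·(2)] = -5/128
Sum: (-5)·(35/128) + (-4)·(35/32) + 0 + (-7)·(7/32) + (-7)·(-5/128) = -7

-7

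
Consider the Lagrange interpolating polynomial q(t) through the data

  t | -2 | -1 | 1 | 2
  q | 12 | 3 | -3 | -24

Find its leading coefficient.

-2

The leading coefficient equals the top divided difference q[-2,-1,1,2].
q[-2,-1] = (3 - 12) / (-1 - (-2)) = -9
q[-1,1] = (-3 - 3) / (1 - (-1)) = -3
q[1,2] = (-24 - (-3)) / (2 - 1) = -21
q[-2,-1,1] = (-3 - (-9)) / (1 - (-2)) = 2
q[-1,1,2] = (-21 - (-3)) / (2 - (-1)) = -6
q[-2,-1,1,2] = (-6 - 2) / (2 - (-2)) = -2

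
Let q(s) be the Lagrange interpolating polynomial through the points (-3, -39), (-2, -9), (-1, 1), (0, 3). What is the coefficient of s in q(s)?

Build the Lagrange basis polynomials:
L_0(s) = (s + 2)(s + 1)s / [-6] = -(1/6)s^3 - (1/2)s^2 - (1/3)s
L_1(s) = (s + 3)(s + 1)s / [2] = (1/2)s^3 + 2s^2 + (3/2)s
L_2(s) = (s + 3)(s + 2)s / [-2] = -(1/2)s^3 - (5/2)s^2 - 3s
L_3(s) = (s + 3)(s + 2)(s + 1) / [6] = (1/6)s^3 + s^2 + (11/6)s + 1
q(s) = (-39)·L_0 + (-9)·L_1 + 1·L_2 + 3·L_3
Only the coefficient of s is needed; take it from each L_i and combine:
(-39)·(-1/3) + (-9)·(3/2) + 1·(-3) + 3·(11/6) = 2

2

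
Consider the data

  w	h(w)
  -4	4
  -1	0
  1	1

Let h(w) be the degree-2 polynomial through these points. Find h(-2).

3/5

L_0(-2) = (-1)·(-3)/[(-3)·(-5)] = 1/5
L_1(-2) = (2)·(-3)/[(3)·(-2)] = 1
L_2(-2) = (2)·(-1)/[(5)·(2)] = -1/5
Sum: 4·(1/5) + 0 + 1·(-1/5) = 3/5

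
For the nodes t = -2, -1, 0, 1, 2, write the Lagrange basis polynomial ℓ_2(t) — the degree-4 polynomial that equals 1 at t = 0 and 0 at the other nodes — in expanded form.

ℓ_2(t) = (1/4)t^4 - (5/4)t^2 + 1

ℓ_2(t) = (t + 2)(t + 1)(t - 1)(t - 2) / [(2)·(1)·(-1)·(-2)]
       = (t^4 - 5t^2 + 4) / (4)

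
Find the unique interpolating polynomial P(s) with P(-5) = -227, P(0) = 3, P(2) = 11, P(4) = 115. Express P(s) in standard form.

Newton's divided differences:
P[-5,0] = (3 - (-227)) / (0 - (-5)) = 46
P[0,2] = (11 - 3) / (2 - 0) = 4
P[2,4] = (115 - 11) / (4 - 2) = 52
P[-5,0,2] = (4 - 46) / (2 - (-5)) = -6
P[0,2,4] = (52 - 4) / (4 - 0) = 12
P[-5,0,2,4] = (12 - (-6)) / (4 - (-5)) = 2
P(s) = -227 + 46·(s + 5) + (-6)·(s + 5)s + 2·(s + 5)s(s - 2)
Expanding: P(s) = 2s^3 - 4s + 3

P(s) = 2s^3 - 4s + 3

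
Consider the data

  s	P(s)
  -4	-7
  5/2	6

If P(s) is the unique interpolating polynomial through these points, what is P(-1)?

L_0(-1) = (-7/2)/[(-13/2)] = 7/13
L_1(-1) = (3)/[(13/2)] = 6/13
Sum: (-7)·(7/13) + 6·(6/13) = -1

-1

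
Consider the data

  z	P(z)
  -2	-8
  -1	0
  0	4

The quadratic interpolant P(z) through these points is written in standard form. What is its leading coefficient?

-2

Build the Lagrange basis polynomials:
L_0(z) = (z + 1)z / [2] = (1/2)z^2 + (1/2)z
L_1(z) = (z + 2)z / [-1] = -z^2 - 2z
L_2(z) = (z + 2)(z + 1) / [2] = (1/2)z^2 + (3/2)z + 1
P(z) = (-8)·L_0 + 0·L_1 + 4·L_2
Only the coefficient of z^2 is needed; take it from each L_i and combine:
(-8)·(1/2) + 0·(-1) + 4·(1/2) = -2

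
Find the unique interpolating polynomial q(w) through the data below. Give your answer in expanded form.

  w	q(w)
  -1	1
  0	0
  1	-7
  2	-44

q(w) = -4w^3 - 3w^2

Build the Lagrange basis polynomials:
L_0(w) = w(w - 1)(w - 2) / [-6] = -(1/6)w^3 + (1/2)w^2 - (1/3)w
L_1(w) = (w + 1)(w - 1)(w - 2) / [2] = (1/2)w^3 - w^2 - (1/2)w + 1
L_2(w) = (w + 1)w(w - 2) / [-2] = -(1/2)w^3 + (1/2)w^2 + w
L_3(w) = (w + 1)w(w - 1) / [6] = (1/6)w^3 - (1/6)w
q(w) = 1·L_0 + 0·L_1 + (-7)·L_2 + (-44)·L_3
  1·L_0(w) = -(1/6)w^3 + (1/2)w^2 - (1/3)w
  0·L_1(w) = 0
  (-7)·L_2(w) = (7/2)w^3 - (7/2)w^2 - 7w
  (-44)·L_3(w) = -(22/3)w^3 + (22/3)w
Adding term by term: -4w^3 - 3w^2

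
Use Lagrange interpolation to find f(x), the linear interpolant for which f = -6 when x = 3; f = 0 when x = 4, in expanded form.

L_0(x) = (x - 4) / [-1] = -x + 4
L_1(x) = (x - 3) / [1] = x - 3
f(x) = (-6)·L_0 + 0·L_1
  (-6)·L_0(x) = 6x - 24
  0·L_1(x) = 0
Adding term by term: 6x - 24

f(x) = 6x - 24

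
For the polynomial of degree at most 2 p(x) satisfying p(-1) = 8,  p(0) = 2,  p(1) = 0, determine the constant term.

Build the Lagrange basis polynomials:
L_0(x) = x(x - 1) / [2] = (1/2)x^2 - (1/2)x
L_1(x) = (x + 1)(x - 1) / [-1] = -x^2 + 1
L_2(x) = (x + 1)x / [2] = (1/2)x^2 + (1/2)x
p(x) = 8·L_0 + 2·L_1 + 0·L_2
Only the constant term is needed; take it from each L_i and combine:
8·(0) + 2·(1) + 0·(0) = 2

2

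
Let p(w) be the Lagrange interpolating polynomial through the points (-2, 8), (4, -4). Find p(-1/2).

Evaluate each Lagrange basis at w = -1/2:
L_0(-1/2) = (-9/2)/[(-6)] = 3/4
L_1(-1/2) = (3/2)/[(6)] = 1/4
Sum: 8·(3/4) + (-4)·(1/4) = 5

5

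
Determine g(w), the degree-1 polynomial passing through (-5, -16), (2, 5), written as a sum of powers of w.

g(w) = 3w - 1

L_0(w) = (w - 2) / [-7] = -(1/7)w + 2/7
L_1(w) = (w + 5) / [7] = (1/7)w + 5/7
g(w) = (-16)·L_0 + 5·L_1
  (-16)·L_0(w) = (16/7)w - 32/7
  5·L_1(w) = (5/7)w + 25/7
Adding term by term: 3w - 1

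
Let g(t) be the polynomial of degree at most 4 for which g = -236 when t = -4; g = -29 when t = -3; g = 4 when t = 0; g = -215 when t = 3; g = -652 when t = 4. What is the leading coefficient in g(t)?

-2

L_0(t) = (t + 3)t(t - 3)(t - 4) / [224] = (1/224)t^4 - (1/56)t^3 - (9/224)t^2 + (9/56)t
L_1(t) = (t + 4)t(t - 3)(t - 4) / [-126] = -(1/126)t^4 + (1/42)t^3 + (8/63)t^2 - (8/21)t
L_2(t) = (t + 4)(t + 3)(t - 3)(t - 4) / [144] = (1/144)t^4 - (25/144)t^2 + 1
L_3(t) = (t + 4)(t + 3)t(t - 4) / [-126] = -(1/126)t^4 - (1/42)t^3 + (8/63)t^2 + (8/21)t
L_4(t) = (t + 4)(t + 3)t(t - 3) / [224] = (1/224)t^4 + (1/56)t^3 - (9/224)t^2 - (9/56)t
g(t) = (-236)·L_0 + (-29)·L_1 + 4·L_2 + (-215)·L_3 + (-652)·L_4
Only the coefficient of t^4 is needed; take it from each L_i and combine:
(-236)·(1/224) + (-29)·(-1/126) + 4·(1/144) + (-215)·(-1/126) + (-652)·(1/224) = -2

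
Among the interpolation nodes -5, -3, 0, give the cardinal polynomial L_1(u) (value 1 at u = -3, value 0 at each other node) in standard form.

L_1(u) = (u + 5)u / [(2)·(-3)]
       = (u^2 + 5u) / (-6)

L_1(u) = -(1/6)u^2 - (5/6)u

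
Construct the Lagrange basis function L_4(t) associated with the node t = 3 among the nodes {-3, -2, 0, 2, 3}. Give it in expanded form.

L_4(t) = (1/90)t^4 + (1/30)t^3 - (2/45)t^2 - (2/15)t

L_4(t) = (t + 3)(t + 2)t(t - 2) / [(6)·(5)·(3)·(1)]
       = (t^4 + 3t^3 - 4t^2 - 12t) / (90)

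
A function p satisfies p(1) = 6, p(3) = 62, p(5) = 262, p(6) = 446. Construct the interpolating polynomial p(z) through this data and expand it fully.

p(z) = 2z^3 + 2z + 2

Newton's divided differences:
p[1,3] = (62 - 6) / (3 - 1) = 28
p[3,5] = (262 - 62) / (5 - 3) = 100
p[5,6] = (446 - 262) / (6 - 5) = 184
p[1,3,5] = (100 - 28) / (5 - 1) = 18
p[3,5,6] = (184 - 100) / (6 - 3) = 28
p[1,3,5,6] = (28 - 18) / (6 - 1) = 2
p(z) = 6 + 28·(z - 1) + 18·(z - 1)(z - 3) + 2·(z - 1)(z - 3)(z - 5)
Expanding: p(z) = 2z^3 + 2z + 2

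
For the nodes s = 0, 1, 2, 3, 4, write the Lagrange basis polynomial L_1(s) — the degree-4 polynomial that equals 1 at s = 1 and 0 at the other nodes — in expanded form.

L_1(s) = s(s - 2)(s - 3)(s - 4) / [(1)·(-1)·(-2)·(-3)]
       = (s^4 - 9s^3 + 26s^2 - 24s) / (-6)

L_1(s) = -(1/6)s^4 + (3/2)s^3 - (13/3)s^2 + 4s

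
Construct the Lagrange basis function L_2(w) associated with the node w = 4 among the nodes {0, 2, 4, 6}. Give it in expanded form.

L_2(w) = -(1/16)w^3 + (1/2)w^2 - (3/4)w

L_2(w) = w(w - 2)(w - 6) / [(4)·(2)·(-2)]
       = (w^3 - 8w^2 + 12w) / (-16)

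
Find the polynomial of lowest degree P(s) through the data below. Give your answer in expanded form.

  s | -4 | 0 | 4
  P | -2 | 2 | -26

P(s) = -s^2 - 3s + 2

L_0(s) = s(s - 4) / [32] = (1/32)s^2 - (1/8)s
L_1(s) = (s + 4)(s - 4) / [-16] = -(1/16)s^2 + 1
L_2(s) = (s + 4)s / [32] = (1/32)s^2 + (1/8)s
P(s) = (-2)·L_0 + 2·L_1 + (-26)·L_2
  (-2)·L_0(s) = -(1/16)s^2 + (1/4)s
  2·L_1(s) = -(1/8)s^2 + 2
  (-26)·L_2(s) = -(13/16)s^2 - (13/4)s
Adding term by term: -s^2 - 3s + 2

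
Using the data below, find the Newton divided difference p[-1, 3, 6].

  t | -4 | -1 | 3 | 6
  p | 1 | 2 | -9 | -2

61/84

p[-1,3] = (-9 - 2) / (3 - (-1)) = -11/4
p[3,6] = (-2 - (-9)) / (6 - 3) = 7/3
p[-1,3,6] = (7/3 - (-11/4)) / (6 - (-1)) = 61/84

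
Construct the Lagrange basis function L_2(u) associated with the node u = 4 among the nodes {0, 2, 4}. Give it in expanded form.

L_2(u) = u(u - 2) / [(4)·(2)]
       = (u^2 - 2u) / (8)

L_2(u) = (1/8)u^2 - (1/4)u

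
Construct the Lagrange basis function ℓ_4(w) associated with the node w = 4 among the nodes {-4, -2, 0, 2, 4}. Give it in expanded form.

ℓ_4(w) = (w + 4)(w + 2)w(w - 2) / [(8)·(6)·(4)·(2)]
       = (w^4 + 4w^3 - 4w^2 - 16w) / (384)

ℓ_4(w) = (1/384)w^4 + (1/96)w^3 - (1/96)w^2 - (1/24)w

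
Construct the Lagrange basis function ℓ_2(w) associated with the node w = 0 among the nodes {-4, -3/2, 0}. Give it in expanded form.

ℓ_2(w) = (1/6)w^2 + (11/12)w + 1

ℓ_2(w) = (w + 4)(w + 3/2) / [(4)·(3/2)]
       = (w^2 + (11/2)w + 6) / (6)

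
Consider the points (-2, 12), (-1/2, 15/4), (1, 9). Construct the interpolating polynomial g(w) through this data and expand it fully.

Newton's divided differences:
g[-2,-1/2] = (15/4 - 12) / (-1/2 - (-2)) = -11/2
g[-1/2,1] = (9 - 15/4) / (1 - (-1/2)) = 7/2
g[-2,-1/2,1] = (7/2 - (-11/2)) / (1 - (-2)) = 3
g(w) = 12 + (-11/2)·(w + 2) + 3·(w + 2)(w + 1/2)
Expanding: g(w) = 3w^2 + 2w + 4

g(w) = 3w^2 + 2w + 4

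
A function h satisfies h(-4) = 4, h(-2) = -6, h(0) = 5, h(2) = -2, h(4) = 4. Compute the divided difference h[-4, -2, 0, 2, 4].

h[-4,-2] = (-6 - 4) / (-2 - (-4)) = -5
h[-2,0] = (5 - (-6)) / (0 - (-2)) = 11/2
h[0,2] = (-2 - 5) / (2 - 0) = -7/2
h[2,4] = (4 - (-2)) / (4 - 2) = 3
h[-4,-2,0] = (11/2 - (-5)) / (0 - (-4)) = 21/8
h[-2,0,2] = (-7/2 - 11/2) / (2 - (-2)) = -9/4
h[0,2,4] = (3 - (-7/2)) / (4 - 0) = 13/8
h[-4,-2,0,2] = (-9/4 - 21/8) / (2 - (-4)) = -13/16
h[-2,0,2,4] = (13/8 - (-9/4)) / (4 - (-2)) = 31/48
h[-4,-2,0,2,4] = (31/48 - (-13/16)) / (4 - (-4)) = 35/192

35/192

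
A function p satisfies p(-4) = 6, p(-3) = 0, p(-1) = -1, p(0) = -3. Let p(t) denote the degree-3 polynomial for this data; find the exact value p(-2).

Using Newton's divided-difference form:
p[-4,-3] = (0 - 6) / (-3 - (-4)) = -6
p[-3,-1] = (-1 - 0) / (-1 - (-3)) = -1/2
p[-1,0] = (-3 - (-1)) / (0 - (-1)) = -2
p[-4,-3,-1] = (-1/2 - (-6)) / (-1 - (-4)) = 11/6
p[-3,-1,0] = (-2 - (-1/2)) / (0 - (-3)) = -1/2
p[-4,-3,-1,0] = (-1/2 - 11/6) / (0 - (-4)) = -7/12
p(-2) = 6 + (-6)·(2) + (11/6)·(2)·(1) + (-7/12)·(2)·(1)·(-1) = -7/6

-7/6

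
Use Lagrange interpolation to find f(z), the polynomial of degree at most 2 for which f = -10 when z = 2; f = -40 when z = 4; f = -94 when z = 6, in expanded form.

f(z) = -3z^2 + 3z - 4

Build the Lagrange basis polynomials:
L_0(z) = (z - 4)(z - 6) / [8] = (1/8)z^2 - (5/4)z + 3
L_1(z) = (z - 2)(z - 6) / [-4] = -(1/4)z^2 + 2z - 3
L_2(z) = (z - 2)(z - 4) / [8] = (1/8)z^2 - (3/4)z + 1
f(z) = (-10)·L_0 + (-40)·L_1 + (-94)·L_2
  (-10)·L_0(z) = -(5/4)z^2 + (25/2)z - 30
  (-40)·L_1(z) = 10z^2 - 80z + 120
  (-94)·L_2(z) = -(47/4)z^2 + (141/2)z - 94
Adding term by term: -3z^2 + 3z - 4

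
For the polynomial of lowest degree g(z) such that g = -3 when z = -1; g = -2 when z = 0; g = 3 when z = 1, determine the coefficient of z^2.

Build the Lagrange basis polynomials:
L_0(z) = z(z - 1) / [2] = (1/2)z^2 - (1/2)z
L_1(z) = (z + 1)(z - 1) / [-1] = -z^2 + 1
L_2(z) = (z + 1)z / [2] = (1/2)z^2 + (1/2)z
g(z) = (-3)·L_0 + (-2)·L_1 + 3·L_2
Only the coefficient of z^2 is needed; take it from each L_i and combine:
(-3)·(1/2) + (-2)·(-1) + 3·(1/2) = 2

2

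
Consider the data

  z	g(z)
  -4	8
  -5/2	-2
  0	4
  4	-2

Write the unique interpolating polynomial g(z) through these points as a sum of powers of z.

g(z) = -(43/120)z^3 - (1/16)z^2 + (269/60)z + 4

Build the Lagrange basis polynomials:
L_0(z) = (z + 5/2)z(z - 4) / [-48] = -(1/48)z^3 + (1/32)z^2 + (5/24)z
L_1(z) = (z + 4)z(z - 4) / [195/8] = (8/195)z^3 - (128/195)z
L_2(z) = (z + 4)(z + 5/2)(z - 4) / [-40] = -(1/40)z^3 - (1/16)z^2 + (2/5)z + 1
L_3(z) = (z + 4)(z + 5/2)z / [208] = (1/208)z^3 + (1/32)z^2 + (5/104)z
g(z) = 8·L_0 + (-2)·L_1 + 4·L_2 + (-2)·L_3
  8·L_0(z) = -(1/6)z^3 + (1/4)z^2 + (5/3)z
  (-2)·L_1(z) = -(16/195)z^3 + (256/195)z
  4·L_2(z) = -(1/10)z^3 - (1/4)z^2 + (8/5)z + 4
  (-2)·L_3(z) = -(1/104)z^3 - (1/16)z^2 - (5/52)z
Adding term by term: -(43/120)z^3 - (1/16)z^2 + (269/60)z + 4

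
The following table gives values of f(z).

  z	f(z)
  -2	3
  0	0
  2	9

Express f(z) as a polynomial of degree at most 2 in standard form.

L_0(z) = z(z - 2) / [8] = (1/8)z^2 - (1/4)z
L_1(z) = (z + 2)(z - 2) / [-4] = -(1/4)z^2 + 1
L_2(z) = (z + 2)z / [8] = (1/8)z^2 + (1/4)z
f(z) = 3·L_0 + 0·L_1 + 9·L_2
  3·L_0(z) = (3/8)z^2 - (3/4)z
  0·L_1(z) = 0
  9·L_2(z) = (9/8)z^2 + (9/4)z
Adding term by term: (3/2)z^2 + (3/2)z

f(z) = (3/2)z^2 + (3/2)z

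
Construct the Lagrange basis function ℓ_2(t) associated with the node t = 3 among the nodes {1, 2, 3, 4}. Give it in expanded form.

ℓ_2(t) = (t - 1)(t - 2)(t - 4) / [(2)·(1)·(-1)]
       = (t^3 - 7t^2 + 14t - 8) / (-2)

ℓ_2(t) = -(1/2)t^3 + (7/2)t^2 - 7t + 4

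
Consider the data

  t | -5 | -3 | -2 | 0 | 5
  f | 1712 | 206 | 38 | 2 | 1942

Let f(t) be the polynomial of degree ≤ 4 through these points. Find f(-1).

Evaluate each Lagrange basis at t = -1:
L_0(-1) = (2)·(1)·(-1)·(-6)/[(-2)·(-3)·(-5)·(-10)] = 1/25
L_1(-1) = (4)·(1)·(-1)·(-6)/[(2)·(-1)·(-3)·(-8)] = -1/2
L_2(-1) = (4)·(2)·(-1)·(-6)/[(3)·(1)·(-2)·(-7)] = 8/7
L_3(-1) = (4)·(2)·(1)·(-6)/[(5)·(3)·(2)·(-5)] = 8/25
L_4(-1) = (4)·(2)·(1)·(-1)/[(10)·(8)·(7)·(5)] = -1/350
Sum: 1712·(1/25) + 206·(-1/2) + 38·(8/7) + 2·(8/25) + 1942·(-1/350) = 4

4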